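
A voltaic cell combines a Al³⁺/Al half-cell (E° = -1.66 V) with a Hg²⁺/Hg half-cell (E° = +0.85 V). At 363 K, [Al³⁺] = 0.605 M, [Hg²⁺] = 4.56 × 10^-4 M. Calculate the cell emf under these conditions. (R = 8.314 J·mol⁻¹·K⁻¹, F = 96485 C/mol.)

2.39 V

The Hg²⁺/Hg couple has the higher reduction potential and acts as the cathode, so E°_cell = +0.85 − (-1.66) = 2.51 V.
Balancing electrons gives n = 6; the reaction quotient is Q = [Al³⁺]^2/[Hg²⁺]^3 = 3.86 × 10^9.
E = E° − (RT/nF) ln Q = 2.51 − (8.314×363)/(6×96485) × (22.074) = 2.510 − 0.115 = 2.395 V.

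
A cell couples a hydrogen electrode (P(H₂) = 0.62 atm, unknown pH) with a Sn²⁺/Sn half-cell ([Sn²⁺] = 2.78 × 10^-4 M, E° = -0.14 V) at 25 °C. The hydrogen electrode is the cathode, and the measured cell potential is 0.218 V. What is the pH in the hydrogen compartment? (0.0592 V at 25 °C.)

pH = 0.56

E°_cell = 0.14 V and n = 2.
log Q = n(E° − E)/0.0592 = 2×(0.14 − 0.218)/0.0592 = -2.635.
With Q = [Sn²⁺]·P(H₂) / [H⁺]^2, solving for [H⁺] gives log[H⁺] = -0.564, so pH = 0.56.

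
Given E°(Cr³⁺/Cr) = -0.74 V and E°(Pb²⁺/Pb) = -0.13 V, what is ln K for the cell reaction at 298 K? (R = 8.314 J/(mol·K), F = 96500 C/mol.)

ln K = 142.6

E°_cell = -0.13 − (-0.74) = 0.61 V, with n = 6 electrons transferred.
At equilibrium E = 0, so the Nernst equation gives ln K = nFE°/RT = (6)(96500)(0.61)/((8.314)(298)) = 142.55.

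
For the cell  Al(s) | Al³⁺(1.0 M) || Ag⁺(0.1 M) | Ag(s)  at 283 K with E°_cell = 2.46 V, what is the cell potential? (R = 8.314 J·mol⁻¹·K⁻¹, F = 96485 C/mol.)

Balancing electrons gives n = 3; the reaction quotient is Q = [Al³⁺]/[Ag⁺]^3 = 1000.
E = E° − (RT/nF) ln Q = 2.46 − (8.314×283)/(3×96485) × (6.908) = 2.460 − 0.056 = 2.404 V.

2.40 V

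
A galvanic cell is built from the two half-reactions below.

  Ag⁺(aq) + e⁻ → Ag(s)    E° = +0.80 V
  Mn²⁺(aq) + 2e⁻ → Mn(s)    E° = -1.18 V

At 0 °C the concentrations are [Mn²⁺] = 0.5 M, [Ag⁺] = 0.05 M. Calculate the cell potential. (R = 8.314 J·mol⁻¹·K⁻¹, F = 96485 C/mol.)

1.92 V

The Ag⁺/Ag couple has the higher reduction potential and acts as the cathode, so E°_cell = +0.80 − (-1.18) = 1.98 V.
Balancing electrons gives n = 2; the reaction quotient is Q = [Mn²⁺]/[Ag⁺]^2 = 200.
E = E° − (RT/nF) ln Q = 1.98 − (8.314×273)/(2×96485) × (5.298) = 1.980 − 0.062 = 1.918 V.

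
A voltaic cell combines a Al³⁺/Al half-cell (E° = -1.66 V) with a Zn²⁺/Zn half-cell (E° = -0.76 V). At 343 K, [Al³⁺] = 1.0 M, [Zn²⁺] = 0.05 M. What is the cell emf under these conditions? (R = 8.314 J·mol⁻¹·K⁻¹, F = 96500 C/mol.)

0.856 V

The Zn²⁺/Zn couple has the higher reduction potential and acts as the cathode, so E°_cell = -0.76 − (-1.66) = 0.90 V.
Balancing electrons gives n = 6; the reaction quotient is Q = [Al³⁺]^2/[Zn²⁺]^3 = 8000.
E = E° − (RT/nF) ln Q = 0.90 − (8.314×343)/(6×96500) × (8.987) = 0.900 − 0.044 = 0.856 V.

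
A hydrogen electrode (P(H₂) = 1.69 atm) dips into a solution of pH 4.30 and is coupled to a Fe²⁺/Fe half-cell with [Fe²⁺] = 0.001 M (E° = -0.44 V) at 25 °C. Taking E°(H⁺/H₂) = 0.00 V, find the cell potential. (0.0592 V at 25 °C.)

The hydrogen couple is the cathode, so E°_cell = 0.44 V; n = 2.
[H⁺] = 10^(−4.30) = 5 × 10^-5 M, and Q = [Fe²⁺]·P(H₂) / [H⁺]^2 = 6.73 × 10^5.
E = E° − (0.0592/2) log Q = 0.44 − (0.0592/2)(5.828) = 0.267 V.

0.27 V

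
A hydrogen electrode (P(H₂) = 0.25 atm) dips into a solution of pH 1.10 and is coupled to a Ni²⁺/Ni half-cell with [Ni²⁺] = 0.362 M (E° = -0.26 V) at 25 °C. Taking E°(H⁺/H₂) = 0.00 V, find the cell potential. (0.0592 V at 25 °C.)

The hydrogen couple is the cathode, so E°_cell = 0.26 V; n = 2.
[H⁺] = 10^(−1.10) = 0.079 M, and Q = [Ni²⁺]·P(H₂) / [H⁺]^2 = 14.3.
E = E° − (0.0592/2) log Q = 0.26 − (0.0592/2)(1.157) = 0.226 V.

0.23 V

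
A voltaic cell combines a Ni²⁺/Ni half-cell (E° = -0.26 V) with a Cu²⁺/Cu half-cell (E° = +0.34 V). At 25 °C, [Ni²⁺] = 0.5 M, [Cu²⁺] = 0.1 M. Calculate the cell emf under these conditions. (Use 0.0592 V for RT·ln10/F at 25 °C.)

0.579 V

The Cu²⁺/Cu couple has the higher reduction potential and acts as the cathode, so E°_cell = +0.34 − (-0.26) = 0.60 V.
Balancing electrons gives n = 2; the reaction quotient is Q = [Ni²⁺]/[Cu²⁺] = 5.00.
At 25 °C, E = E° − (0.0592/n) log Q = 0.60 − (0.0592/2)(0.699) = 0.600 − 0.021 = 0.579 V.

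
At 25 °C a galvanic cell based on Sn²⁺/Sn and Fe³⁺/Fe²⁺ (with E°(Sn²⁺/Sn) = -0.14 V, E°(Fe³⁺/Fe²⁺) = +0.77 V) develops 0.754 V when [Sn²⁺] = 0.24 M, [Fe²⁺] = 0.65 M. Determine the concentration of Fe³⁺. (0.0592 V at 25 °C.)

7.4 × 10^-4 M

From the Nernst equation, log Q = n(E° − E)/0.0592 = 2(0.91 − 0.754)/0.0592 = 5.270, so Q = 1.86 × 10^5.
With Q = [Sn²⁺]·[Fe²⁺]^2/[Fe³⁺]^2 and the known concentrations, [Fe³⁺]^2 in the denominator gives [Fe³⁺] = 7.4 × 10^-4 M.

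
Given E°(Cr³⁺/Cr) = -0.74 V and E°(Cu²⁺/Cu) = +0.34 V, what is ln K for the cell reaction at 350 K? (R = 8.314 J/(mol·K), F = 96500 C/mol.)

ln K = 214.9

E°_cell = +0.34 − (-0.74) = 1.08 V, with n = 6 electrons transferred.
At equilibrium E = 0, so the Nernst equation gives ln K = nFE°/RT = (6)(96500)(1.08)/((8.314)(350)) = 214.89.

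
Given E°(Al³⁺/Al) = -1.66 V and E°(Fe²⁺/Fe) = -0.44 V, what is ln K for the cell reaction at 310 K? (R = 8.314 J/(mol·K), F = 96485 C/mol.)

ln K = 274.0

E°_cell = -0.44 − (-1.66) = 1.22 V, with n = 6 electrons transferred.
At equilibrium E = 0, so the Nernst equation gives ln K = nFE°/RT = (6)(96485)(1.22)/((8.314)(310)) = 274.03.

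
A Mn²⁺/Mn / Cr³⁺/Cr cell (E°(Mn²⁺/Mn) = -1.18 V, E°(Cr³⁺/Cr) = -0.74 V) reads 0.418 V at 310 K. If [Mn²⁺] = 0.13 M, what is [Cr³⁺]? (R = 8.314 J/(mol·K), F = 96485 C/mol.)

0.004 M

From the Nernst equation, ln Q = nF(E° − E)/RT = 6×96485×(0.44 − 0.418)/(8.314×310) = 4.942, so Q = 140.
With Q = [Mn²⁺]^3/[Cr³⁺]^2 and the known concentrations, [Cr³⁺]^2 in the denominator gives [Cr³⁺] = 0.004 M.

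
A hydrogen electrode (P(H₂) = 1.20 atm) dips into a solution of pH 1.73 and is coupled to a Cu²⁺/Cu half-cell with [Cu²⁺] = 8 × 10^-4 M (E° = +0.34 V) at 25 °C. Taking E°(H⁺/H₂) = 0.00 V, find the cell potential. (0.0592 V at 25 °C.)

0.35 V

The Cu²⁺/Cu couple is the cathode, so E°_cell = 0.34 V; n = 2.
[H⁺] = 10^(−1.73) = 0.019 M, and Q = [H⁺]^2 / ([Cu²⁺]·P(H₂)) = 0.361.
E = E° − (0.0592/2) log Q = 0.34 − (0.0592/2)(-0.442) = 0.353 V.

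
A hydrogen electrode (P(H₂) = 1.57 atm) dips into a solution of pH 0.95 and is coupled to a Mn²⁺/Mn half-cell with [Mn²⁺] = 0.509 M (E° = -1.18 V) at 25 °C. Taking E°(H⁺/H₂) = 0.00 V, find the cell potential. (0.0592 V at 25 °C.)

1.13 V

The hydrogen couple is the cathode, so E°_cell = 1.18 V; n = 2.
[H⁺] = 10^(−0.95) = 0.11 M, and Q = [Mn²⁺]·P(H₂) / [H⁺]^2 = 63.5.
E = E° − (0.0592/2) log Q = 1.18 − (0.0592/2)(1.803) = 1.127 V.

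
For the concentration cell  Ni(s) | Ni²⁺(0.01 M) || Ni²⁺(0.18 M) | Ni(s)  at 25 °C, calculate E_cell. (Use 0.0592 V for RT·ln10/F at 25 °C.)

Both half-cells are Ni²⁺/Ni, so E°_cell = 0. The concentrated side is the cathode; the cell reaction moves Ni²⁺ from high to low concentration with n = 2.
Q = [Ni²⁺]_dilute/[Ni²⁺]_conc = 0.01/0.18 = 0.0556.
E = 0 − (0.0592/2) log Q = −(0.0592/2)(-1.255) = 0.0371 V.

0.037 V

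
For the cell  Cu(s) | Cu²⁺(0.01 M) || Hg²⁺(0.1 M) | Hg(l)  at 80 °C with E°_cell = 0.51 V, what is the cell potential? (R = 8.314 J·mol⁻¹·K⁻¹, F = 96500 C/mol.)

Balancing electrons gives n = 2; the reaction quotient is Q = [Cu²⁺]/[Hg²⁺] = 0.100.
E = E° − (RT/nF) ln Q = 0.51 − (8.314×353)/(2×96500) × (-2.303) = 0.510 + 0.035 = 0.545 V.

0.545 V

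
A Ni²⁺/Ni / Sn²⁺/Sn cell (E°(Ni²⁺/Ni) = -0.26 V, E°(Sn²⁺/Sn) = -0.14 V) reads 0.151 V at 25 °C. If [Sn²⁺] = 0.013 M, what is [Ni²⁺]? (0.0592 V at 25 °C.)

From the Nernst equation, log Q = n(E° − E)/0.0592 = 2(0.12 − 0.151)/0.0592 = -1.047, so Q = 0.0897.
With Q = [Ni²⁺]/[Sn²⁺] and the known concentrations, [Ni²⁺] in the numerator gives [Ni²⁺] = 0.0012 M.

0.0012 M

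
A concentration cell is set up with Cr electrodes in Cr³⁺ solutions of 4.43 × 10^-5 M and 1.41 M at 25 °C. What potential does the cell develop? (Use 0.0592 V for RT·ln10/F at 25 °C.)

Both half-cells are Cr³⁺/Cr, so E°_cell = 0. The concentrated side is the cathode; the cell reaction moves Cr³⁺ from high to low concentration with n = 3.
Q = [Cr³⁺]_dilute/[Cr³⁺]_conc = 4.43 × 10^-5/1.41 = 3.14 × 10^-5.
E = 0 − (0.0592/3) log Q = −(0.0592/3)(-4.503) = 0.0889 V.

0.089 V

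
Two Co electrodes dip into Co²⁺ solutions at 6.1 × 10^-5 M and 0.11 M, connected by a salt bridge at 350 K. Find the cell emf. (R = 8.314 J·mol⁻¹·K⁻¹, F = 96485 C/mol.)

Both half-cells are Co²⁺/Co, so E°_cell = 0. The concentrated side is the cathode; the cell reaction moves Co²⁺ from high to low concentration with n = 2.
Q = [Co²⁺]_dilute/[Co²⁺]_conc = 6.1 × 10^-5/0.11 = 5.55 × 10^-4.
E = 0 − (RT/nF) ln Q = −((8.314×350)/(2×96485))(-7.497) = 0.1131 V.

0.11 V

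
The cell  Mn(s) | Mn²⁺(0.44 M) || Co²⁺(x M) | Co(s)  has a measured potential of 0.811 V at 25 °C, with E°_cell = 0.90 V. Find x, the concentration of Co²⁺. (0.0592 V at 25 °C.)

From the Nernst equation, log Q = n(E° − E)/0.0592 = 2(0.90 − 0.811)/0.0592 = 3.007, so Q = 1020.
With Q = [Mn²⁺]/[Co²⁺] and the known concentrations, [Co²⁺] in the denominator gives [Co²⁺] = 4.3 × 10^-4 M.

4.3 × 10^-4 M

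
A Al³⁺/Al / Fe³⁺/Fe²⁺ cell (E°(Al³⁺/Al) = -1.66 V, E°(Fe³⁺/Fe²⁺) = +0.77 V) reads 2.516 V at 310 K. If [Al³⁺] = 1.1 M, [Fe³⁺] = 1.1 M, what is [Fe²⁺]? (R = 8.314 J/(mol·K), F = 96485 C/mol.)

From the Nernst equation, ln Q = nF(E° − E)/RT = 3×96485×(2.43 − 2.516)/(8.314×310) = -9.658, so Q = 6.39 × 10^-5.
With Q = [Al³⁺]·[Fe²⁺]^3/[Fe³⁺]^3 and the known concentrations, [Fe²⁺]^3 in the numerator gives [Fe²⁺] = 0.043 M.

0.043 M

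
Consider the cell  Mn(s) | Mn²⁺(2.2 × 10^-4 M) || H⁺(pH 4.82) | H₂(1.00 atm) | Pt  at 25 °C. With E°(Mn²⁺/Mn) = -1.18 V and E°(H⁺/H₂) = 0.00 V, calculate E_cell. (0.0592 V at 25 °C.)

1.00 V

The hydrogen couple is the cathode, so E°_cell = 1.18 V; n = 2.
[H⁺] = 10^(−4.82) = 1.5 × 10^-5 M, and Q = [Mn²⁺]·P(H₂) / [H⁺]^2 = 9.6 × 10^5.
E = E° − (0.0592/2) log Q = 1.18 − (0.0592/2)(5.982) = 1.003 V.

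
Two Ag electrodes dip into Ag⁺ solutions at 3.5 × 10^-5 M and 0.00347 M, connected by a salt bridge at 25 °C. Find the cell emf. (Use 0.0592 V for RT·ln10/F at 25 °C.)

Both half-cells are Ag⁺/Ag, so E°_cell = 0. The concentrated side is the cathode; the cell reaction moves Ag⁺ from high to low concentration with n = 1.
Q = [Ag⁺]_dilute/[Ag⁺]_conc = 3.5 × 10^-5/0.00347 = 0.0101.
E = 0 − (0.0592/1) log Q = −(0.0592/1)(-1.996) = 0.1182 V.

0.12 V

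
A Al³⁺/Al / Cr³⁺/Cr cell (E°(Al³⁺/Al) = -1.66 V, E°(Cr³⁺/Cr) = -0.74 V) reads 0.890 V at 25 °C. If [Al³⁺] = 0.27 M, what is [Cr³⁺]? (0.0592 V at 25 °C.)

0.0081 M

From the Nernst equation, log Q = n(E° − E)/0.0592 = 3(0.92 − 0.890)/0.0592 = 1.520, so Q = 33.1.
With Q = [Al³⁺]/[Cr³⁺] and the known concentrations, [Cr³⁺] in the denominator gives [Cr³⁺] = 0.0081 M.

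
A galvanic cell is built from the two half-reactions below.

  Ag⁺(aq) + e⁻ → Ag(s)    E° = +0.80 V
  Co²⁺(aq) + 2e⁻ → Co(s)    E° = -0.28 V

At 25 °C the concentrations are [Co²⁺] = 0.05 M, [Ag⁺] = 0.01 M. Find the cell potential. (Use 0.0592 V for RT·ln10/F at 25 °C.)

The Ag⁺/Ag couple has the higher reduction potential and acts as the cathode, so E°_cell = +0.80 − (-0.28) = 1.08 V.
Balancing electrons gives n = 2; the reaction quotient is Q = [Co²⁺]/[Ag⁺]^2 = 500.
At 25 °C, E = E° − (0.0592/n) log Q = 1.08 − (0.0592/2)(2.699) = 1.080 − 0.080 = 1.000 V.

1.00 V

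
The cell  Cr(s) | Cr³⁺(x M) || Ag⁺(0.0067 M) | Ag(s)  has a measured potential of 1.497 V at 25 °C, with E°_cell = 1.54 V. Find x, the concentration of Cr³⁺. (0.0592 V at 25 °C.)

4.5 × 10^-5 M

From the Nernst equation, log Q = n(E° − E)/0.0592 = 3(1.54 − 1.497)/0.0592 = 2.179, so Q = 151.
With Q = [Cr³⁺]/[Ag⁺]^3 and the known concentrations, [Cr³⁺] in the numerator gives [Cr³⁺] = 4.5 × 10^-5 M.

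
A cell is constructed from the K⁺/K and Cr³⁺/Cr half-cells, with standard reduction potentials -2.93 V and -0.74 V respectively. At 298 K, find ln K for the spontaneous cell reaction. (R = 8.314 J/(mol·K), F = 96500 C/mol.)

ln K = 255.9

E°_cell = -0.74 − (-2.93) = 2.19 V, with n = 3 electrons transferred.
At equilibrium E = 0, so the Nernst equation gives ln K = nFE°/RT = (3)(96500)(2.19)/((8.314)(298)) = 255.90.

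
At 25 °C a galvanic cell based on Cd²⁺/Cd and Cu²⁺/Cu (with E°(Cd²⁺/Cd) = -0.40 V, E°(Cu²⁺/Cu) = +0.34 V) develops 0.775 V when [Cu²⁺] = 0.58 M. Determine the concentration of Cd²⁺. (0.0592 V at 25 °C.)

From the Nernst equation, log Q = n(E° − E)/0.0592 = 2(0.74 − 0.775)/0.0592 = -1.182, so Q = 0.0657.
With Q = [Cd²⁺]/[Cu²⁺] and the known concentrations, [Cd²⁺] in the numerator gives [Cd²⁺] = 0.038 M.

0.038 M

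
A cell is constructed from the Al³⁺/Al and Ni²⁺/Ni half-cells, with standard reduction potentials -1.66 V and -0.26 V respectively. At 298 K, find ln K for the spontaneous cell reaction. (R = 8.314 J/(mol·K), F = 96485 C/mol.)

ln K = 327.1

E°_cell = -0.26 − (-1.66) = 1.40 V, with n = 6 electrons transferred.
At equilibrium E = 0, so the Nernst equation gives ln K = nFE°/RT = (6)(96485)(1.40)/((8.314)(298)) = 327.12.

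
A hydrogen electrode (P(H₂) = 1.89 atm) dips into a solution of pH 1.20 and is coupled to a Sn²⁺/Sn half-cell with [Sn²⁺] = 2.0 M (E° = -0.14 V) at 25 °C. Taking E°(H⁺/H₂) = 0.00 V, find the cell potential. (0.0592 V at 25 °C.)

0.052 V

The hydrogen couple is the cathode, so E°_cell = 0.14 V; n = 2.
[H⁺] = 10^(−1.20) = 0.063 M, and Q = [Sn²⁺]·P(H₂) / [H⁺]^2 = 949.
E = E° − (0.0592/2) log Q = 0.14 − (0.0592/2)(2.977) = 0.052 V.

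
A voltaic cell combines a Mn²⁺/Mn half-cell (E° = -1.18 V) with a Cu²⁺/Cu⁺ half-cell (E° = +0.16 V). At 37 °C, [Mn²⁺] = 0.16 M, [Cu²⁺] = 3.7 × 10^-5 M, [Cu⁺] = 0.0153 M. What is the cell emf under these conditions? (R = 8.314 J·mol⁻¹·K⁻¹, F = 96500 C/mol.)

1.20 V

The Cu²⁺/Cu⁺ couple has the higher reduction potential and acts as the cathode, so E°_cell = +0.16 − (-1.18) = 1.34 V.
Balancing electrons gives n = 2; the reaction quotient is Q = [Mn²⁺]·[Cu⁺]^2/[Cu²⁺]^2 = 2.74 × 10^4.
E = E° − (RT/nF) ln Q = 1.34 − (8.314×310)/(2×96500) × (10.217) = 1.340 − 0.136 = 1.204 V.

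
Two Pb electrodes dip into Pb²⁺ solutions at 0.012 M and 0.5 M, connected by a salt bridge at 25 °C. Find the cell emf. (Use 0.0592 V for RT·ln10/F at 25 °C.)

0.048 V

Both half-cells are Pb²⁺/Pb, so E°_cell = 0. The concentrated side is the cathode; the cell reaction moves Pb²⁺ from high to low concentration with n = 2.
Q = [Pb²⁺]_dilute/[Pb²⁺]_conc = 0.012/0.5 = 0.0240.
E = 0 − (0.0592/2) log Q = −(0.0592/2)(-1.620) = 0.0480 V.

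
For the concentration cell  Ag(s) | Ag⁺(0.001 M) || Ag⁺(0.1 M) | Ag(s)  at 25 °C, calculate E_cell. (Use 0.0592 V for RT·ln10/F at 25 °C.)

Both half-cells are Ag⁺/Ag, so E°_cell = 0. The concentrated side is the cathode; the cell reaction moves Ag⁺ from high to low concentration with n = 1.
Q = [Ag⁺]_dilute/[Ag⁺]_conc = 0.001/0.1 = 0.0100.
E = 0 − (0.0592/1) log Q = −(0.0592/1)(-2.000) = 0.1184 V.

0.12 V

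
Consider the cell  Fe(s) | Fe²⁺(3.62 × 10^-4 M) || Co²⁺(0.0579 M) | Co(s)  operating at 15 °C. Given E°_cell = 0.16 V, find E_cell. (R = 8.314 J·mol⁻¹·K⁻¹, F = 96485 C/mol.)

0.223 V

Balancing electrons gives n = 2; the reaction quotient is Q = [Fe²⁺]/[Co²⁺] = 0.00625.
E = E° − (RT/nF) ln Q = 0.16 − (8.314×288)/(2×96485) × (-5.075) = 0.160 + 0.063 = 0.223 V.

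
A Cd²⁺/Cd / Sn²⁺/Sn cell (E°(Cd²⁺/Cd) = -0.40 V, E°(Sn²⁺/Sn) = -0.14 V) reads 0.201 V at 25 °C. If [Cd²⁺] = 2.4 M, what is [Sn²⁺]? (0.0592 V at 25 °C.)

From the Nernst equation, log Q = n(E° − E)/0.0592 = 2(0.26 − 0.201)/0.0592 = 1.993, so Q = 98.5.
With Q = [Cd²⁺]/[Sn²⁺] and the known concentrations, [Sn²⁺] in the denominator gives [Sn²⁺] = 0.024 M.

0.024 M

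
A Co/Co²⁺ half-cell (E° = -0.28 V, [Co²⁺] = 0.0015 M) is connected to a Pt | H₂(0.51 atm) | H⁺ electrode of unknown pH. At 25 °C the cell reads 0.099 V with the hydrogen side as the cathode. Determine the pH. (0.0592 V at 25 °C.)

pH = 4.62

E°_cell = 0.28 V and n = 2.
log Q = n(E° − E)/0.0592 = 2×(0.28 − 0.099)/0.0592 = 6.115.
With Q = [Co²⁺]·P(H₂) / [H⁺]^2, solving for [H⁺] gives log[H⁺] = -4.616, so pH = 4.62.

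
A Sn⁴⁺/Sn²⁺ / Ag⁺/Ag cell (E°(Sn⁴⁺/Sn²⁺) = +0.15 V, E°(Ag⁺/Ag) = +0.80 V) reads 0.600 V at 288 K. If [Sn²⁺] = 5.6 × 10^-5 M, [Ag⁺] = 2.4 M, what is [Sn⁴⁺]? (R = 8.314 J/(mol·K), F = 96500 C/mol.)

From the Nernst equation, ln Q = nF(E° − E)/RT = 2×96500×(0.65 − 0.600)/(8.314×288) = 4.030, so Q = 56.3.
With Q = [Sn⁴⁺]/([Sn²⁺]·[Ag⁺]^2) and the known concentrations, [Sn⁴⁺] in the numerator gives [Sn⁴⁺] = 0.018 M.

0.018 M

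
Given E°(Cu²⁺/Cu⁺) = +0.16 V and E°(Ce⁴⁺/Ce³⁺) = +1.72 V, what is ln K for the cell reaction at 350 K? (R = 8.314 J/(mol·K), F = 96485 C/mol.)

ln K = 51.7

E°_cell = +1.72 − (+0.16) = 1.56 V, with n = 1 electron transferred.
At equilibrium E = 0, so the Nernst equation gives ln K = nFE°/RT = (1)(96485)(1.56)/((8.314)(350)) = 51.73.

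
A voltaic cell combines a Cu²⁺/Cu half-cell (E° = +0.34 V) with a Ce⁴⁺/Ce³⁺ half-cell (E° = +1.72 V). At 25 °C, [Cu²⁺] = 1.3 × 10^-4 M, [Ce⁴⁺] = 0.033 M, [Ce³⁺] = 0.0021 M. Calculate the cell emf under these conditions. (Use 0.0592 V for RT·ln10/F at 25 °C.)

The Ce⁴⁺/Ce³⁺ couple has the higher reduction potential and acts as the cathode, so E°_cell = +1.72 − (+0.34) = 1.38 V.
Balancing electrons gives n = 2; the reaction quotient is Q = [Cu²⁺]·[Ce³⁺]^2/[Ce⁴⁺]^2 = 5.26 × 10^-7.
At 25 °C, E = E° − (0.0592/n) log Q = 1.38 − (0.0592/2)(-6.279) = 1.380 + 0.186 = 1.566 V.

1.57 V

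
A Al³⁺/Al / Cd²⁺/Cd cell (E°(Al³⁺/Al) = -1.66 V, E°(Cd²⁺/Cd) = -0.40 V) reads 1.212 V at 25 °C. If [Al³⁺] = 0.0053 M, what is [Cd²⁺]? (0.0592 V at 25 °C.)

7.3 × 10^-4 M

From the Nernst equation, log Q = n(E° − E)/0.0592 = 6(1.26 − 1.212)/0.0592 = 4.865, so Q = 7.33 × 10^4.
With Q = [Al³⁺]^2/[Cd²⁺]^3 and the known concentrations, [Cd²⁺]^3 in the denominator gives [Cd²⁺] = 7.3 × 10^-4 M.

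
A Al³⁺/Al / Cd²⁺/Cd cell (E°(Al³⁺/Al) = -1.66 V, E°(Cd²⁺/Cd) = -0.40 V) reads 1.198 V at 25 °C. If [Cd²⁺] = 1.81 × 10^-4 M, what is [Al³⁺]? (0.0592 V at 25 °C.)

0.0034 M

From the Nernst equation, log Q = n(E° − E)/0.0592 = 6(1.26 − 1.198)/0.0592 = 6.284, so Q = 1.92 × 10^6.
With Q = [Al³⁺]^2/[Cd²⁺]^3 and the known concentrations, [Al³⁺]^2 in the numerator gives [Al³⁺] = 0.0034 M.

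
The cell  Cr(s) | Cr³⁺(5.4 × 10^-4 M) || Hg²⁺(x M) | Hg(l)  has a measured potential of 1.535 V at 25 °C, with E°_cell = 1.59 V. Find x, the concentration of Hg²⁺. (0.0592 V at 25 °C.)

9.2 × 10^-5 M

From the Nernst equation, log Q = n(E° − E)/0.0592 = 6(1.59 − 1.535)/0.0592 = 5.574, so Q = 3.75 × 10^5.
With Q = [Cr³⁺]^2/[Hg²⁺]^3 and the known concentrations, [Hg²⁺]^3 in the denominator gives [Hg²⁺] = 9.2 × 10^-5 M.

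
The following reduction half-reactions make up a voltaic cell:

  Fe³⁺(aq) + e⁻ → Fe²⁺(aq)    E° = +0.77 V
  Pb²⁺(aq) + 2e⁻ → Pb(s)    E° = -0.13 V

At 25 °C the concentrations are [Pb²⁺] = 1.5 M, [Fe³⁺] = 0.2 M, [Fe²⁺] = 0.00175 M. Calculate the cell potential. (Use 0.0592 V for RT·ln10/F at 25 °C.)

The Fe³⁺/Fe²⁺ couple has the higher reduction potential and acts as the cathode, so E°_cell = +0.77 − (-0.13) = 0.90 V.
Balancing electrons gives n = 2; the reaction quotient is Q = [Pb²⁺]·[Fe²⁺]^2/[Fe³⁺]^2 = 1.15 × 10^-4.
At 25 °C, E = E° − (0.0592/n) log Q = 0.90 − (0.0592/2)(-3.940) = 0.900 + 0.117 = 1.017 V.

1.02 V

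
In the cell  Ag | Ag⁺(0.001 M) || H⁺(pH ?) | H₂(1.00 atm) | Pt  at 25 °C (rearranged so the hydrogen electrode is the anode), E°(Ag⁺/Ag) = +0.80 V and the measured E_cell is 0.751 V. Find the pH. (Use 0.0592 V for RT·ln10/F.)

pH = 2.17

E°_cell = 0.80 V and n = 2.
log Q = n(E° − E)/0.0592 = 2×(0.80 − 0.751)/0.0592 = 1.655.
With Q = [H⁺]^2 / ([Ag⁺]^2·P(H₂)), solving for [H⁺] gives log[H⁺] = -2.172, so pH = 2.17.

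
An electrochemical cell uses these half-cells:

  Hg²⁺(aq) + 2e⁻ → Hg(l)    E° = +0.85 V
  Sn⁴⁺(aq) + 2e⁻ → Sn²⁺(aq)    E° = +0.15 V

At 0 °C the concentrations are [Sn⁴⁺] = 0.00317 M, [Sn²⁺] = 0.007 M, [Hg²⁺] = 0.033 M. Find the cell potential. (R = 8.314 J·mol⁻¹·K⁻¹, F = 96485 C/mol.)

The Hg²⁺/Hg couple has the higher reduction potential and acts as the cathode, so E°_cell = +0.85 − (+0.15) = 0.70 V.
Balancing electrons gives n = 2; the reaction quotient is Q = [Sn⁴⁺]/([Sn²⁺]·[Hg²⁺]) = 13.7.
E = E° − (RT/nF) ln Q = 0.70 − (8.314×273)/(2×96485) × (2.619) = 0.700 − 0.031 = 0.669 V.

0.669 V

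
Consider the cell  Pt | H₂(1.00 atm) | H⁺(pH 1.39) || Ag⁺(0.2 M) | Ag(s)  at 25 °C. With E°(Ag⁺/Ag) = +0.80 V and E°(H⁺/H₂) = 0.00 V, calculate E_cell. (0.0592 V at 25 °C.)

0.84 V

The Ag⁺/Ag couple is the cathode, so E°_cell = 0.80 V; n = 2.
[H⁺] = 10^(−1.39) = 0.041 M, and Q = [H⁺]^2 / ([Ag⁺]^2·P(H₂)) = 0.0415.
E = E° − (0.0592/2) log Q = 0.80 − (0.0592/2)(-1.382) = 0.841 V.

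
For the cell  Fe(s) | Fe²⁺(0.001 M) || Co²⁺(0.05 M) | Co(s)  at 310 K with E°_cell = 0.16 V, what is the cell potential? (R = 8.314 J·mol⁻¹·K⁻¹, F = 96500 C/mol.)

0.212 V

Balancing electrons gives n = 2; the reaction quotient is Q = [Fe²⁺]/[Co²⁺] = 0.0200.
E = E° − (RT/nF) ln Q = 0.16 − (8.314×310)/(2×96500) × (-3.912) = 0.160 + 0.052 = 0.212 V.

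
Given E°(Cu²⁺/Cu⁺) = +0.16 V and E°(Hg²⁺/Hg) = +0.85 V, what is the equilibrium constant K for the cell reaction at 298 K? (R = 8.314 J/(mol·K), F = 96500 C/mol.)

E°_cell = +0.85 − (+0.16) = 0.69 V, with n = 2 electrons transferred.
At equilibrium E = 0, so the Nernst equation gives ln K = nFE°/RT = (2)(96500)(0.69)/((8.314)(298)) = 53.75.
K = e^53.75 = 2.2 × 10^23.

2.2 × 10^23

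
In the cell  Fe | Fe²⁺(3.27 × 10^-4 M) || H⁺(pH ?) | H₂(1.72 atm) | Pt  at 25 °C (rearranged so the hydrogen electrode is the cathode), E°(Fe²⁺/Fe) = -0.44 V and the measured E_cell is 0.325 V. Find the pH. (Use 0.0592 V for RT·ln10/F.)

E°_cell = 0.44 V and n = 2.
log Q = n(E° − E)/0.0592 = 2×(0.44 − 0.325)/0.0592 = 3.885.
With Q = [Fe²⁺]·P(H₂) / [H⁺]^2, solving for [H⁺] gives log[H⁺] = -3.568, so pH = 3.57.

pH = 3.57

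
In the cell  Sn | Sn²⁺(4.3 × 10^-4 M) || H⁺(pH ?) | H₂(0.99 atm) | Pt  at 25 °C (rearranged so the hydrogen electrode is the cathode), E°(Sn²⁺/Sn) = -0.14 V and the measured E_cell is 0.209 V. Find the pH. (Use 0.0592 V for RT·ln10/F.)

pH = 0.52

E°_cell = 0.14 V and n = 2.
log Q = n(E° − E)/0.0592 = 2×(0.14 − 0.209)/0.0592 = -2.331.
With Q = [Sn²⁺]·P(H₂) / [H⁺]^2, solving for [H⁺] gives log[H⁺] = -0.520, so pH = 0.52.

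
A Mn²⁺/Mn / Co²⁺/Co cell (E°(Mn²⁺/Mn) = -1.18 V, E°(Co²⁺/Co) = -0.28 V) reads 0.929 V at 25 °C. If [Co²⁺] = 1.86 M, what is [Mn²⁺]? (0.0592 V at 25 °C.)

From the Nernst equation, log Q = n(E° − E)/0.0592 = 2(0.90 − 0.929)/0.0592 = -0.980, so Q = 0.105.
With Q = [Mn²⁺]/[Co²⁺] and the known concentrations, [Mn²⁺] in the numerator gives [Mn²⁺] = 0.19 M.

0.19 M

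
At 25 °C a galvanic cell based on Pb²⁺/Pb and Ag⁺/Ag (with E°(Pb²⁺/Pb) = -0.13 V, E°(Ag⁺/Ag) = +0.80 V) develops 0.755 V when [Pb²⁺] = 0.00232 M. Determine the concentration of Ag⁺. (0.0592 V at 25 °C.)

From the Nernst equation, log Q = n(E° − E)/0.0592 = 2(0.93 − 0.755)/0.0592 = 5.912, so Q = 8.17 × 10^5.
With Q = [Pb²⁺]/[Ag⁺]^2 and the known concentrations, [Ag⁺]^2 in the denominator gives [Ag⁺] = 5.3 × 10^-5 M.

5.3 × 10^-5 M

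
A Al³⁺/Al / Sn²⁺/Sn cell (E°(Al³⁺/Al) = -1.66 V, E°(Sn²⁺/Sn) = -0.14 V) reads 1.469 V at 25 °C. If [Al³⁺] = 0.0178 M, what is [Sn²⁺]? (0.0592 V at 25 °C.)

0.0013 M

From the Nernst equation, log Q = n(E° − E)/0.0592 = 6(1.52 − 1.469)/0.0592 = 5.169, so Q = 1.48 × 10^5.
With Q = [Al³⁺]^2/[Sn²⁺]^3 and the known concentrations, [Sn²⁺]^3 in the denominator gives [Sn²⁺] = 0.0013 M.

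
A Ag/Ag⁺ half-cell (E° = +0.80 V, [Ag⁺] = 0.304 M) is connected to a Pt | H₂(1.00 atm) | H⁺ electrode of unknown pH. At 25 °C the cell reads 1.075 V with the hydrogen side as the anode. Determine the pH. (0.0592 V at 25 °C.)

pH = 5.16

E°_cell = 0.80 V and n = 2.
log Q = n(E° − E)/0.0592 = 2×(0.80 − 1.075)/0.0592 = -9.291.
With Q = [H⁺]^2 / ([Ag⁺]^2·P(H₂)), solving for [H⁺] gives log[H⁺] = -5.162, so pH = 5.16.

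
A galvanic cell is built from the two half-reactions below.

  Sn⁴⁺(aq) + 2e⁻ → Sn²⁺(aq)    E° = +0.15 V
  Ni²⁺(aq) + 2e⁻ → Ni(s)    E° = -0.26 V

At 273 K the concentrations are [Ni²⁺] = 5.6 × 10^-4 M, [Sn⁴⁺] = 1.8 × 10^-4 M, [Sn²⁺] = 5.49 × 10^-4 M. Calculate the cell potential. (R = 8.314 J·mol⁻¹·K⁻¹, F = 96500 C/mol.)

0.485 V

The Sn⁴⁺/Sn²⁺ couple has the higher reduction potential and acts as the cathode, so E°_cell = +0.15 − (-0.26) = 0.41 V.
Balancing electrons gives n = 2; the reaction quotient is Q = [Ni²⁺]·[Sn²⁺]/[Sn⁴⁺] = 0.00171.
E = E° − (RT/nF) ln Q = 0.41 − (8.314×273)/(2×96500) × (-6.372) = 0.410 + 0.075 = 0.485 V.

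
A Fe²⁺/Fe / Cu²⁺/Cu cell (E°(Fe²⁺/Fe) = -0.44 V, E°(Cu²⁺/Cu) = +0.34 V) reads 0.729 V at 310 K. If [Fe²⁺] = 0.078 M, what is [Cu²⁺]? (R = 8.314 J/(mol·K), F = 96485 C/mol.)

From the Nernst equation, ln Q = nF(E° − E)/RT = 2×96485×(0.78 − 0.729)/(8.314×310) = 3.818, so Q = 45.5.
With Q = [Fe²⁺]/[Cu²⁺] and the known concentrations, [Cu²⁺] in the denominator gives [Cu²⁺] = 0.0017 M.

0.0017 M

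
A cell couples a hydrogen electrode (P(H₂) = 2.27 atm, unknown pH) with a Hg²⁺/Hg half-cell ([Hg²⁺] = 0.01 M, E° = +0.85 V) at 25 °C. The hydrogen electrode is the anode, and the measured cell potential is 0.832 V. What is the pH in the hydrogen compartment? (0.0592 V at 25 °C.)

E°_cell = 0.85 V and n = 2.
log Q = n(E° − E)/0.0592 = 2×(0.85 − 0.832)/0.0592 = 0.608.
With Q = [H⁺]^2 / ([Hg²⁺]·P(H₂)), solving for [H⁺] gives log[H⁺] = -0.518, so pH = 0.52.

pH = 0.52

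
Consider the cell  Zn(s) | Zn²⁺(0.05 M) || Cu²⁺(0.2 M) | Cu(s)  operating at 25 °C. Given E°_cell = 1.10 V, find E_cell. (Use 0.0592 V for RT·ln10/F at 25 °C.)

Balancing electrons gives n = 2; the reaction quotient is Q = [Zn²⁺]/[Cu²⁺] = 0.250.
At 25 °C, E = E° − (0.0592/n) log Q = 1.10 − (0.0592/2)(-0.602) = 1.100 + 0.018 = 1.118 V.

1.12 V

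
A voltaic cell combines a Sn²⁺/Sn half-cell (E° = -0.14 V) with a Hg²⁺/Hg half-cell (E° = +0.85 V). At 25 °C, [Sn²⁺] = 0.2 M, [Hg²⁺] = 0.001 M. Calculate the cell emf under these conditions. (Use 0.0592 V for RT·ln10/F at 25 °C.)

The Hg²⁺/Hg couple has the higher reduction potential and acts as the cathode, so E°_cell = +0.85 − (-0.14) = 0.99 V.
Balancing electrons gives n = 2; the reaction quotient is Q = [Sn²⁺]/[Hg²⁺] = 200.
At 25 °C, E = E° − (0.0592/n) log Q = 0.99 − (0.0592/2)(2.301) = 0.990 − 0.068 = 0.922 V.

0.922 V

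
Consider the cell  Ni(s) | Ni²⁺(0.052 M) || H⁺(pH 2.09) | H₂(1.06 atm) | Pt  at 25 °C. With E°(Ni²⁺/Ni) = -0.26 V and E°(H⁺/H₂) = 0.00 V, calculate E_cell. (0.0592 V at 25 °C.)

The hydrogen couple is the cathode, so E°_cell = 0.26 V; n = 2.
[H⁺] = 10^(−2.09) = 0.0081 M, and Q = [Ni²⁺]·P(H₂) / [H⁺]^2 = 834.
E = E° − (0.0592/2) log Q = 0.26 − (0.0592/2)(2.921) = 0.174 V.

0.17 V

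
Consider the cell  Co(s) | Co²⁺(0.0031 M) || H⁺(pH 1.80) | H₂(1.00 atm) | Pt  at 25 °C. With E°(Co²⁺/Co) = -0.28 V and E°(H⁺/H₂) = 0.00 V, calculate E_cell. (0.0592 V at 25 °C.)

The hydrogen couple is the cathode, so E°_cell = 0.28 V; n = 2.
[H⁺] = 10^(−1.80) = 0.016 M, and Q = [Co²⁺]·P(H₂) / [H⁺]^2 = 12.3.
E = E° − (0.0592/2) log Q = 0.28 − (0.0592/2)(1.091) = 0.248 V.

0.25 V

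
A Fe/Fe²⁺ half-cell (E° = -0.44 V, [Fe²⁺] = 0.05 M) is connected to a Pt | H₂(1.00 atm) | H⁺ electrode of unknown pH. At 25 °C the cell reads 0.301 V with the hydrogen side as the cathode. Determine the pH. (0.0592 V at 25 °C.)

E°_cell = 0.44 V and n = 2.
log Q = n(E° − E)/0.0592 = 2×(0.44 − 0.301)/0.0592 = 4.696.
With Q = [Fe²⁺]·P(H₂) / [H⁺]^2, solving for [H⁺] gives log[H⁺] = -2.998, so pH = 3.00.

pH = 3.00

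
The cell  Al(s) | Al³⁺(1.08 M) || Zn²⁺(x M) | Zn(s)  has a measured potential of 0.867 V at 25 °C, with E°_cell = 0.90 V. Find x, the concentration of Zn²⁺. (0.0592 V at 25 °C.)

0.081 M

From the Nernst equation, log Q = n(E° − E)/0.0592 = 6(0.90 − 0.867)/0.0592 = 3.345, so Q = 2210.
With Q = [Al³⁺]^2/[Zn²⁺]^3 and the known concentrations, [Zn²⁺]^3 in the denominator gives [Zn²⁺] = 0.081 M.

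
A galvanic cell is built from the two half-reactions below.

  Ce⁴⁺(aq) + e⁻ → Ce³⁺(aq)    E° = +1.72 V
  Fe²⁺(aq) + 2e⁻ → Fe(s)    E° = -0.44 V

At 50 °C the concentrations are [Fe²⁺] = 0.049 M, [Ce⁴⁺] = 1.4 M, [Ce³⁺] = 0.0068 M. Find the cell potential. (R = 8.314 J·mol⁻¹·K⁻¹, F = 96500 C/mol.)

2.35 V

The Ce⁴⁺/Ce³⁺ couple has the higher reduction potential and acts as the cathode, so E°_cell = +1.72 − (-0.44) = 2.16 V.
Balancing electrons gives n = 2; the reaction quotient is Q = [Fe²⁺]·[Ce³⁺]^2/[Ce⁴⁺]^2 = 1.16 × 10^-6.
E = E° − (RT/nF) ln Q = 2.16 − (8.314×323)/(2×96500) × (-13.671) = 2.160 + 0.190 = 2.350 V.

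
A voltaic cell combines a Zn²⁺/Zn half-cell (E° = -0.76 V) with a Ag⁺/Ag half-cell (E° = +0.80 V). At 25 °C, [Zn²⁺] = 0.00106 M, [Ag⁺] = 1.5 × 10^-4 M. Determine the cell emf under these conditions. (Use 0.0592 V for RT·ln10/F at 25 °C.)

The Ag⁺/Ag couple has the higher reduction potential and acts as the cathode, so E°_cell = +0.80 − (-0.76) = 1.56 V.
Balancing electrons gives n = 2; the reaction quotient is Q = [Zn²⁺]/[Ag⁺]^2 = 4.71 × 10^4.
At 25 °C, E = E° − (0.0592/n) log Q = 1.56 − (0.0592/2)(4.673) = 1.560 − 0.138 = 1.422 V.

1.42 V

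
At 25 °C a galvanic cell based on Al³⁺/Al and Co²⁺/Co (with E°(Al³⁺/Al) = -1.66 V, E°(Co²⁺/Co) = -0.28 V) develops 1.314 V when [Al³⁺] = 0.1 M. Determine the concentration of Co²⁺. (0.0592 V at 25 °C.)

0.0013 M

From the Nernst equation, log Q = n(E° − E)/0.0592 = 6(1.38 − 1.314)/0.0592 = 6.689, so Q = 4.89 × 10^6.
With Q = [Al³⁺]^2/[Co²⁺]^3 and the known concentrations, [Co²⁺]^3 in the denominator gives [Co²⁺] = 0.0013 M.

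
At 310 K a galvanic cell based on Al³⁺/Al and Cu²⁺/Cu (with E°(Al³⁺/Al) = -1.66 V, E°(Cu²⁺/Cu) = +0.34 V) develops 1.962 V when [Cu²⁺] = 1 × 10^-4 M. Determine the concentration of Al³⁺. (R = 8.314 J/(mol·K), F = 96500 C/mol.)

7.1 × 10^-5 M

From the Nernst equation, ln Q = nF(E° − E)/RT = 6×96500×(2.00 − 1.962)/(8.314×310) = 8.537, so Q = 5100.
With Q = [Al³⁺]^2/[Cu²⁺]^3 and the known concentrations, [Al³⁺]^2 in the numerator gives [Al³⁺] = 7.1 × 10^-5 M.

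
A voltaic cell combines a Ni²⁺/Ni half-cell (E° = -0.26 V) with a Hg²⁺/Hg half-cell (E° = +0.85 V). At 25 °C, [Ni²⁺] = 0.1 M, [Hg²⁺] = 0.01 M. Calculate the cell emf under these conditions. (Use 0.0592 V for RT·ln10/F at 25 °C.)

The Hg²⁺/Hg couple has the higher reduction potential and acts as the cathode, so E°_cell = +0.85 − (-0.26) = 1.11 V.
Balancing electrons gives n = 2; the reaction quotient is Q = [Ni²⁺]/[Hg²⁺] = 10.0.
At 25 °C, E = E° − (0.0592/n) log Q = 1.11 − (0.0592/2)(1.000) = 1.110 − 0.030 = 1.080 V.

1.08 V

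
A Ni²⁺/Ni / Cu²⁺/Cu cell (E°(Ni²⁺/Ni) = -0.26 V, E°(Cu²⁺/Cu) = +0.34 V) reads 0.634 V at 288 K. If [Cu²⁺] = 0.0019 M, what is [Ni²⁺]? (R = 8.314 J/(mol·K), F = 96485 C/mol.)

1.2 × 10^-4 M

From the Nernst equation, ln Q = nF(E° − E)/RT = 2×96485×(0.60 − 0.634)/(8.314×288) = -2.740, so Q = 0.0646.
With Q = [Ni²⁺]/[Cu²⁺] and the known concentrations, [Ni²⁺] in the numerator gives [Ni²⁺] = 1.2 × 10^-4 M.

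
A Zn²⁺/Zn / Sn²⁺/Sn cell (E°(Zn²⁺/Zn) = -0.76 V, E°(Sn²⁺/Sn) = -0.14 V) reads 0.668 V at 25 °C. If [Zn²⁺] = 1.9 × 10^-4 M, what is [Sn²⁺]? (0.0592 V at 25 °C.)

From the Nernst equation, log Q = n(E° − E)/0.0592 = 2(0.62 − 0.668)/0.0592 = -1.622, so Q = 0.0239.
With Q = [Zn²⁺]/[Sn²⁺] and the known concentrations, [Sn²⁺] in the denominator gives [Sn²⁺] = 0.008 M.

0.008 M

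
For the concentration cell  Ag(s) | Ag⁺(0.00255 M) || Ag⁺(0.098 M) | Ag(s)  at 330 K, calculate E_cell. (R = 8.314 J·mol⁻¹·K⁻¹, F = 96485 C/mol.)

Both half-cells are Ag⁺/Ag, so E°_cell = 0. The concentrated side is the cathode; the cell reaction moves Ag⁺ from high to low concentration with n = 1.
Q = [Ag⁺]_dilute/[Ag⁺]_conc = 0.00255/0.098 = 0.0260.
E = 0 − (RT/nF) ln Q = −((8.314×330)/(1×96485))(-3.649) = 0.1038 V.

0.10 V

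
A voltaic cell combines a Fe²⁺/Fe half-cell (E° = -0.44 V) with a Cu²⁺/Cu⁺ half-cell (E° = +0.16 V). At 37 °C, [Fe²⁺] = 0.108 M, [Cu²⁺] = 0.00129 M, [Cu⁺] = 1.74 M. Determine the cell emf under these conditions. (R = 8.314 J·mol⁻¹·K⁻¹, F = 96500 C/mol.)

The Cu²⁺/Cu⁺ couple has the higher reduction potential and acts as the cathode, so E°_cell = +0.16 − (-0.44) = 0.60 V.
Balancing electrons gives n = 2; the reaction quotient is Q = [Fe²⁺]·[Cu⁺]^2/[Cu²⁺]^2 = 1.96 × 10^5.
E = E° − (RT/nF) ln Q = 0.60 − (8.314×310)/(2×96500) × (12.188) = 0.600 − 0.163 = 0.437 V.

0.437 V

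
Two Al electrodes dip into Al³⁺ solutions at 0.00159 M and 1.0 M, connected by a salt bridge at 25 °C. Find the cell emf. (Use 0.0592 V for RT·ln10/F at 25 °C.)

0.055 V

Both half-cells are Al³⁺/Al, so E°_cell = 0. The concentrated side is the cathode; the cell reaction moves Al³⁺ from high to low concentration with n = 3.
Q = [Al³⁺]_dilute/[Al³⁺]_conc = 0.00159/1.0 = 0.00159.
E = 0 − (0.0592/3) log Q = −(0.0592/3)(-2.799) = 0.0552 V.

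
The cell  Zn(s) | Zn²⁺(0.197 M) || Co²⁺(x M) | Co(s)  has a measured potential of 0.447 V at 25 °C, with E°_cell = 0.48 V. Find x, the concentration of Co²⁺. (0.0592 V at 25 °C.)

From the Nernst equation, log Q = n(E° − E)/0.0592 = 2(0.48 − 0.447)/0.0592 = 1.115, so Q = 13.0.
With Q = [Zn²⁺]/[Co²⁺] and the known concentrations, [Co²⁺] in the denominator gives [Co²⁺] = 0.015 M.

0.015 M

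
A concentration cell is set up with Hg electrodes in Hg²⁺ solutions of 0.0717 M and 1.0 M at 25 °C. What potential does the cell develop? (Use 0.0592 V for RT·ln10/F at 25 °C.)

0.034 V

Both half-cells are Hg²⁺/Hg, so E°_cell = 0. The concentrated side is the cathode; the cell reaction moves Hg²⁺ from high to low concentration with n = 2.
Q = [Hg²⁺]_dilute/[Hg²⁺]_conc = 0.0717/1.0 = 0.0717.
E = 0 − (0.0592/2) log Q = −(0.0592/2)(-1.144) = 0.0339 V.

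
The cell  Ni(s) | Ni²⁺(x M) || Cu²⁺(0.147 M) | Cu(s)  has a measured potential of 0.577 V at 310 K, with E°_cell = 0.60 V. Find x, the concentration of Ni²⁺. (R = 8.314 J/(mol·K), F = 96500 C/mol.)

From the Nernst equation, ln Q = nF(E° − E)/RT = 2×96500×(0.60 − 0.577)/(8.314×310) = 1.722, so Q = 5.60.
With Q = [Ni²⁺]/[Cu²⁺] and the known concentrations, [Ni²⁺] in the numerator gives [Ni²⁺] = 0.82 M.

0.82 M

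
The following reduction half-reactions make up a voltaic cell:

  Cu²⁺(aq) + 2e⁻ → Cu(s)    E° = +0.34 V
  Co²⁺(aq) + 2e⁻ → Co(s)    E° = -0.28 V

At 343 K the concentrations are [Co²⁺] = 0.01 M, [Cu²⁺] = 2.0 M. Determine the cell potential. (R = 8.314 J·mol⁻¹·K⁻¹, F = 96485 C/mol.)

0.698 V

The Cu²⁺/Cu couple has the higher reduction potential and acts as the cathode, so E°_cell = +0.34 − (-0.28) = 0.62 V.
Balancing electrons gives n = 2; the reaction quotient is Q = [Co²⁺]/[Cu²⁺] = 0.00500.
E = E° − (RT/nF) ln Q = 0.62 − (8.314×343)/(2×96485) × (-5.298) = 0.620 + 0.078 = 0.698 V.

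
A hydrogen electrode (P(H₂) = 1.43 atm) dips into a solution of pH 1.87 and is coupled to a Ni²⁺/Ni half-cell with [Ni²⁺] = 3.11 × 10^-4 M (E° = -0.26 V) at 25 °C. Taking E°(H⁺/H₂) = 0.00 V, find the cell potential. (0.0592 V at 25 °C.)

0.25 V

The hydrogen couple is the cathode, so E°_cell = 0.26 V; n = 2.
[H⁺] = 10^(−1.87) = 0.013 M, and Q = [Ni²⁺]·P(H₂) / [H⁺]^2 = 2.44.
E = E° − (0.0592/2) log Q = 0.26 − (0.0592/2)(0.388) = 0.249 V.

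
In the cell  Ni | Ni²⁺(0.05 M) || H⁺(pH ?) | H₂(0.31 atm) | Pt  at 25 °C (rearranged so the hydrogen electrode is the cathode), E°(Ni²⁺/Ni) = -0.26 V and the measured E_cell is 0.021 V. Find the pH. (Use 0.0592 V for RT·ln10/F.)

E°_cell = 0.26 V and n = 2.
log Q = n(E° − E)/0.0592 = 2×(0.26 − 0.021)/0.0592 = 8.074.
With Q = [Ni²⁺]·P(H₂) / [H⁺]^2, solving for [H⁺] gives log[H⁺] = -4.942, so pH = 4.94.

pH = 4.94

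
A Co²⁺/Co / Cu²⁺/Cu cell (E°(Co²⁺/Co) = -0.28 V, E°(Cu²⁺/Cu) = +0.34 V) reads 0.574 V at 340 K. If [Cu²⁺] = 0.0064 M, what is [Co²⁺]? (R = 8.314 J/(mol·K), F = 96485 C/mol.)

From the Nernst equation, ln Q = nF(E° − E)/RT = 2×96485×(0.62 − 0.574)/(8.314×340) = 3.140, so Q = 23.1.
With Q = [Co²⁺]/[Cu²⁺] and the known concentrations, [Co²⁺] in the numerator gives [Co²⁺] = 0.15 M.

0.15 M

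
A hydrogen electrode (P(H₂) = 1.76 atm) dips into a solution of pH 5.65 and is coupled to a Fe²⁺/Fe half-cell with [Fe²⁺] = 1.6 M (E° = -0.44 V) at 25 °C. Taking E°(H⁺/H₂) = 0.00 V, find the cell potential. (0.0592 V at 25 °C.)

0.092 V

The hydrogen couple is the cathode, so E°_cell = 0.44 V; n = 2.
[H⁺] = 10^(−5.65) = 2.2 × 10^-6 M, and Q = [Fe²⁺]·P(H₂) / [H⁺]^2 = 5.62 × 10^11.
E = E° − (0.0592/2) log Q = 0.44 − (0.0592/2)(11.750) = 0.092 V.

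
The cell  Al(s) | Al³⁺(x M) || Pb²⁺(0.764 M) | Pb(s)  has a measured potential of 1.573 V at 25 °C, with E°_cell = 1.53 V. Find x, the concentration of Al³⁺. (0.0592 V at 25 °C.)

0.0044 M

From the Nernst equation, log Q = n(E° − E)/0.0592 = 6(1.53 − 1.573)/0.0592 = -4.358, so Q = 4.38 × 10^-5.
With Q = [Al³⁺]^2/[Pb²⁺]^3 and the known concentrations, [Al³⁺]^2 in the numerator gives [Al³⁺] = 0.0044 M.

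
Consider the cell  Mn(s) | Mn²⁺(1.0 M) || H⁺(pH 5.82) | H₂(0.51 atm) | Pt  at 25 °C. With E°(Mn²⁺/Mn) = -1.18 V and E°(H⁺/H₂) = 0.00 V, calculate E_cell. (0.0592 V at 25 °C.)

0.84 V

The hydrogen couple is the cathode, so E°_cell = 1.18 V; n = 2.
[H⁺] = 10^(−5.82) = 1.5 × 10^-6 M, and Q = [Mn²⁺]·P(H₂) / [H⁺]^2 = 2.23 × 10^11.
E = E° − (0.0592/2) log Q = 1.18 − (0.0592/2)(11.348) = 0.844 V.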